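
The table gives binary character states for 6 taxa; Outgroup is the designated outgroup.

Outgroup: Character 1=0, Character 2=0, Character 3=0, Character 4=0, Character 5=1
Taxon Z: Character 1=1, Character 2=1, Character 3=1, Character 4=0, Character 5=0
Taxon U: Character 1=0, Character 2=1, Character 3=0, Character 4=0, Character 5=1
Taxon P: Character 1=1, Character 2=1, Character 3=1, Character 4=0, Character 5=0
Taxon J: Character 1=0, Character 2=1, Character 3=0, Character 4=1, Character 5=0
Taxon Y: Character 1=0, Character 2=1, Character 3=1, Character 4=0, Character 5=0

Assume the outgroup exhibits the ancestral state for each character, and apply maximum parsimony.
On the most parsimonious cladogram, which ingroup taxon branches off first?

Character polarity is set by the outgroup: the derived state is whichever differs from the outgroup's state, so for Character 5 the derived state is '0', and for the remaining characters it is '1'.
Only Taxon P and Taxon Z show the derived state '1' for Character 1, supporting them as a clade.
All ingroup taxa share the derived state '1' for Character 2; it defines the ingroup but does not resolve relationships within it.
Character 3 (derived state '1') is shared by Taxon P, Taxon Y, and Taxon Z — a synapomorphy uniting that clade.
Character 4: derived state '1' in Taxon J only — an autapomorphy, so it tells us nothing about relationships among taxa.
Character 5 (derived state '0') is shared by Taxon J, Taxon P, Taxon Y, and Taxon Z — a synapomorphy uniting that clade.
Most parsimonious ingroup topology: ((((Taxon Z,Taxon P),Taxon Y),Taxon J),Taxon U).
Taxon U is sister to the clade containing all other ingroup taxa, so it is the earliest-diverging (most basal) ingroup lineage.

Taxon U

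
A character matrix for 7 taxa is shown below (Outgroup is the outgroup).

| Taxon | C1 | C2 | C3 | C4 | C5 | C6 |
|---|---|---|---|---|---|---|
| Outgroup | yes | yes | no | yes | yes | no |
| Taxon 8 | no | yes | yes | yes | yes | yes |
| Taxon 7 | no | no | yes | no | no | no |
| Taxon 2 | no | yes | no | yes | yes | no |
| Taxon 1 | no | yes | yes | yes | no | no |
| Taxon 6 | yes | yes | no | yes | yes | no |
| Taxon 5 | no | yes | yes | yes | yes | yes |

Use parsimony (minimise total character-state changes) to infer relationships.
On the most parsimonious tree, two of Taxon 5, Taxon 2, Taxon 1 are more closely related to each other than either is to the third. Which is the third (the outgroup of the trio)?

Character polarity is set by the outgroup: the derived state is whichever differs from the outgroup's state, so for C1, C2, C4, C5 the derived state is 'no', and for the remaining characters it is 'yes'.
Only Taxon 1, Taxon 2, Taxon 5, Taxon 7, and Taxon 8 show the derived state 'no' for C1, supporting them as a clade.
C2: derived state 'no' in Taxon 7 only — an autapomorphy, so it tells us nothing about relationships among taxa.
C3 (derived state 'yes') is shared by Taxon 1, Taxon 5, Taxon 7, and Taxon 8 — a synapomorphy uniting that clade.
C4 (derived state 'no') is unique to Taxon 7 (autapomorphy; uninformative for grouping).
C5: derived state 'no' in Taxon 1 and Taxon 7 only — synapomorphy for {Taxon 1, Taxon 7}.
Only Taxon 5 and Taxon 8 show the derived state 'yes' for C6, supporting them as a clade.
Most parsimonious ingroup topology: ((((Taxon 8,Taxon 5),(Taxon 7,Taxon 1)),Taxon 2),Taxon 6).
Taxon 5 and Taxon 1 share a more recent common ancestor with each other than either does with Taxon 2, so Taxon 2 is the least closely related of the three.

Taxon 2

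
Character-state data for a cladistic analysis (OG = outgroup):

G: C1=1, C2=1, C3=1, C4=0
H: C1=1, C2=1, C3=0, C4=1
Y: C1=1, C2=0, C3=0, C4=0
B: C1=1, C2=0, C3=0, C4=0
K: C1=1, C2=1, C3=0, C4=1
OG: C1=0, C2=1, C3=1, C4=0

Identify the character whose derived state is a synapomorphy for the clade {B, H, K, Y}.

C3

Character polarity is set by the outgroup: the derived state is whichever differs from the outgroup's state, so for C2, C3 the derived state is '0', and for the remaining characters it is '1'.
C1 (derived state '1') is shared by all ingroup taxa — unites the whole ingroup.
Only B and Y show the derived state '0' for C2, supporting them as a clade.
Only B, H, K, and Y show the derived state '0' for C3, supporting them as a clade.
C4 (derived state '1') is shared by H and K — a synapomorphy uniting that clade.
Most parsimonious ingroup topology: (((B,Y),(H,K)),G).
The clade {B, H, K, Y} is supported by C3: its derived state '0' occurs in exactly those taxa and in no other taxon (including the outgroup).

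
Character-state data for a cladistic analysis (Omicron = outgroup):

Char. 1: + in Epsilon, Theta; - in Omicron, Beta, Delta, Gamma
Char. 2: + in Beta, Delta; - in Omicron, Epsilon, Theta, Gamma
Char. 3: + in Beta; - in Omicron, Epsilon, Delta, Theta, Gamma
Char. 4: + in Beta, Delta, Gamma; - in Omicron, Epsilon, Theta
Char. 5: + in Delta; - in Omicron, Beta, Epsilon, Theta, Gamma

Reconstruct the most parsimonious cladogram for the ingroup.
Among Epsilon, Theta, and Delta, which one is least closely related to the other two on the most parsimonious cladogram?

Delta

The outgroup has state '-' for every character, so '+' is the derived state throughout.
Char. 1 (derived state '+') is shared by Epsilon and Theta — a synapomorphy uniting that clade.
Char. 2: derived state '+' in Beta and Delta only — synapomorphy for {Beta, Delta}.
Char. 3 (derived state '+') is unique to Beta (autapomorphy; uninformative for grouping).
Char. 4 (derived state '+') is shared by Beta, Delta, and Gamma — a synapomorphy uniting that clade.
Char. 5: derived state '+' in Delta only — an autapomorphy, so it tells us nothing about relationships among taxa.
Most parsimonious ingroup topology: (((Beta,Delta),Gamma),(Epsilon,Theta)).
Theta and Epsilon share a more recent common ancestor with each other than either does with Delta, so Delta is the least closely related of the three.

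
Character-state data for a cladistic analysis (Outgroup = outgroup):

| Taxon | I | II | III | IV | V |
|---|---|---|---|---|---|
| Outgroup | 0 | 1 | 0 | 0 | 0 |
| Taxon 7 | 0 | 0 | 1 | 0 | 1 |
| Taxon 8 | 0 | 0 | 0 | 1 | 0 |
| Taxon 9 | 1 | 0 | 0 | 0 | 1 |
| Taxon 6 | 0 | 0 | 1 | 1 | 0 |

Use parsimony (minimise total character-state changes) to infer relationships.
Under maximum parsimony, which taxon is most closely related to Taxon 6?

Taxon 8

Character polarity is set by the outgroup: the derived state is whichever differs from the outgroup's state, so for II the derived state is '0', and for the remaining characters it is '1'.
I: derived state '1' in Taxon 9 only — an autapomorphy, so it tells us nothing about relationships among taxa.
All ingroup taxa share the derived state '0' for II; it defines the ingroup but does not resolve relationships within it.
III (state '1') occurs in Taxon 6 and Taxon 7 but conflicts with the nesting implied by the other characters — most parsimoniously interpreted as homoplasy.
IV: derived state '1' in Taxon 6 and Taxon 8 only — synapomorphy for {Taxon 6, Taxon 8}.
Only Taxon 7 and Taxon 9 show the derived state '1' for V, supporting them as a clade.
Most parsimonious ingroup topology: ((Taxon 7,Taxon 9),(Taxon 8,Taxon 6)).
Taxon 6 and Taxon 8 form a cherry on this tree, so they are sister taxa.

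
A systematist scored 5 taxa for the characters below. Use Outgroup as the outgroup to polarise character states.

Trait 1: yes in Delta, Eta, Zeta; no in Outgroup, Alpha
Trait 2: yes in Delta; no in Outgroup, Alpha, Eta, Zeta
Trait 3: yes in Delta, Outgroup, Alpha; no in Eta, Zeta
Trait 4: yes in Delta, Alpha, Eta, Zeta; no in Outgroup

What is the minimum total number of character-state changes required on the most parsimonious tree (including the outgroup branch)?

Character polarity is set by the outgroup: the derived state is whichever differs from the outgroup's state, so for Trait 3 the derived state is 'no', and for the remaining characters it is 'yes'.
Trait 1: derived state 'yes' in Delta, Eta, and Zeta only — synapomorphy for {Delta, Eta, Zeta}.
Trait 2 (derived state 'yes') is unique to Delta (autapomorphy; uninformative for grouping).
Trait 3 (derived state 'no') is shared by Eta and Zeta — a synapomorphy uniting that clade.
All ingroup taxa share the derived state 'yes' for Trait 4; it defines the ingroup but does not resolve relationships within it.
Most parsimonious ingroup topology: (((Eta,Zeta),Delta),Alpha).
Changes per character on this tree: Trait 1: 1; Trait 2: 1; Trait 3: 1; Trait 4: 1.
Total = 4.

4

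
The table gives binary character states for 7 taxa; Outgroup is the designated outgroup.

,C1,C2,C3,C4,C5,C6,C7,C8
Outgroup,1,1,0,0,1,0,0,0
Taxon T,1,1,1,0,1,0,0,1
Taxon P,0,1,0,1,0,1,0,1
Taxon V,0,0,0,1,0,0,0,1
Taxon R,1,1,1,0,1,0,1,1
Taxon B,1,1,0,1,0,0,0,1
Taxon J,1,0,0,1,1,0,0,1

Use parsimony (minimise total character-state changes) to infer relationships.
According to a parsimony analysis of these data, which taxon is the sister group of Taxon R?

Taxon T

Character polarity is set by the outgroup: the derived state is whichever differs from the outgroup's state, so for C1, C2, C5 the derived state is '0', and for the remaining characters it is '1'.
Only Taxon P and Taxon V show the derived state '0' for C1, supporting them as a clade.
C2 (state '0') occurs in Taxon J and Taxon V but conflicts with the nesting implied by the other characters — most parsimoniously interpreted as homoplasy.
C3 (derived state '1') is shared by Taxon R and Taxon T — a synapomorphy uniting that clade.
Only Taxon B, Taxon J, Taxon P, and Taxon V show the derived state '1' for C4, supporting them as a clade.
C5 (derived state '0') is shared by Taxon B, Taxon P, and Taxon V — a synapomorphy uniting that clade.
C6 (derived state '1') is unique to Taxon P (autapomorphy; uninformative for grouping).
C7: derived state '1' in Taxon R only — an autapomorphy, so it tells us nothing about relationships among taxa.
C8 (derived state '1') is shared by all ingroup taxa — unites the whole ingroup.
Most parsimonious ingroup topology: ((Taxon T,Taxon R),(((Taxon P,Taxon V),Taxon B),Taxon J)).
Taxon R and Taxon T form a cherry on this tree, so they are sister taxa.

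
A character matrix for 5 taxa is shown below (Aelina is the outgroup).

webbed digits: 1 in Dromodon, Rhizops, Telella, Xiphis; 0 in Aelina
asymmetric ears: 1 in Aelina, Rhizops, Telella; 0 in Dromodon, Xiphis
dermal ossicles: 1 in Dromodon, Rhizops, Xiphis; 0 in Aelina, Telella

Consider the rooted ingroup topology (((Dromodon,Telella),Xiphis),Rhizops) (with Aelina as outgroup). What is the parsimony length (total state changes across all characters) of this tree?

Map each character onto (((Dromodon,Telella),Xiphis),Rhizops) (rooted by Aelina) and count the minimum state changes it requires (Fitch parsimony):
webbed digits: 1; asymmetric ears: 2; dermal ossicles: 2.
Total tree length = 5.

5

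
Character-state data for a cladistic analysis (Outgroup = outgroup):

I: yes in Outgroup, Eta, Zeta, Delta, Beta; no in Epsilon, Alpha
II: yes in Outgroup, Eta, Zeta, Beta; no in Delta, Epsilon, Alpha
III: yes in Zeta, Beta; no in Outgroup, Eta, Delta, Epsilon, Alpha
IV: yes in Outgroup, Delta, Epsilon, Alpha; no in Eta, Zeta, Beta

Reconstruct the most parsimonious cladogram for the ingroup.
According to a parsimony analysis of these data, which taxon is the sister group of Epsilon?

Character polarity is set by the outgroup: the derived state is whichever differs from the outgroup's state, so for I, II, IV the derived state is 'no', and for the remaining characters it is 'yes'.
I (derived state 'no') is shared by Alpha and Epsilon — a synapomorphy uniting that clade.
II: derived state 'no' in Alpha, Delta, and Epsilon only — synapomorphy for {Alpha, Delta, Epsilon}.
III (derived state 'yes') is shared by Beta and Zeta — a synapomorphy uniting that clade.
Only Beta, Eta, and Zeta show the derived state 'no' for IV, supporting them as a clade.
Most parsimonious ingroup topology: ((Eta,(Zeta,Beta)),(Delta,(Epsilon,Alpha))).
Epsilon and Alpha form a cherry on this tree, so they are sister taxa.

Alpha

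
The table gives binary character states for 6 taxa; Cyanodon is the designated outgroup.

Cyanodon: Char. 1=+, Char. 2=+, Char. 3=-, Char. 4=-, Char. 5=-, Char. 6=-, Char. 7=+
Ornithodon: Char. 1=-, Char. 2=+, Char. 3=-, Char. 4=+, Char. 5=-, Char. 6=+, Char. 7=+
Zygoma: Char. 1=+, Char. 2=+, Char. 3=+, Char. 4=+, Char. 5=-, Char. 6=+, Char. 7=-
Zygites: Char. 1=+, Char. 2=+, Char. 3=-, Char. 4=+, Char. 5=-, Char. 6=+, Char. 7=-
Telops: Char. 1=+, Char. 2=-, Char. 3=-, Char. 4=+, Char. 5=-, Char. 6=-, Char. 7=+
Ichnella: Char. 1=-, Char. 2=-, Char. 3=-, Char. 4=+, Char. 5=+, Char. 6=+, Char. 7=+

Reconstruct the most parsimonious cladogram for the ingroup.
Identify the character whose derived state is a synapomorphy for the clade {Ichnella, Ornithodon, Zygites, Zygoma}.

Char. 6

Character polarity is set by the outgroup: the derived state is whichever differs from the outgroup's state, so for Char. 1, Char. 2, Char. 7 the derived state is '-', and for the remaining characters it is '+'.
Char. 1 (derived state '-') is shared by Ichnella and Ornithodon — a synapomorphy uniting that clade.
Char. 2 groups Ichnella and Telops, which is incompatible with the clades supported by the remaining characters; treating it as convergent (homoplasy) costs fewer steps than any alternative tree.
Char. 3: derived state '+' in Zygoma only — an autapomorphy, so it tells us nothing about relationships among taxa.
Char. 4 (derived state '+') is shared by all ingroup taxa — unites the whole ingroup.
Char. 5 (derived state '+') is unique to Ichnella (autapomorphy; uninformative for grouping).
Char. 6: derived state '+' in Ichnella, Ornithodon, Zygites, and Zygoma only — synapomorphy for {Ichnella, Ornithodon, Zygites, Zygoma}.
Only Zygites and Zygoma show the derived state '-' for Char. 7, supporting them as a clade.
Most parsimonious ingroup topology: (((Ornithodon,Ichnella),(Zygoma,Zygites)),Telops).
The clade {Ichnella, Ornithodon, Zygites, Zygoma} is supported by Char. 6: its derived state '+' occurs in exactly those taxa and in no other taxon (including the outgroup).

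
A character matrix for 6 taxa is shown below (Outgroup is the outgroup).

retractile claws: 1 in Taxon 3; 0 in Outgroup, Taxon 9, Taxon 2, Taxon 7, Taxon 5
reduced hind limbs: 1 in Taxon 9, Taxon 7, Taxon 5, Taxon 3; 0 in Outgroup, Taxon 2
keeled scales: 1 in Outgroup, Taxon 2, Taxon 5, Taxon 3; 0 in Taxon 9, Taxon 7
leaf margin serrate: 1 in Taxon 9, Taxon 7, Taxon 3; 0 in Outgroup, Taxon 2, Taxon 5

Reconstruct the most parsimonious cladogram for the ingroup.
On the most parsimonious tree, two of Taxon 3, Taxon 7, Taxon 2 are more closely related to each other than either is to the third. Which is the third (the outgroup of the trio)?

Character polarity is set by the outgroup: the derived state is whichever differs from the outgroup's state, so for keeled scales the derived state is '0', and for the remaining characters it is '1'.
retractile claws (derived state '1') is unique to Taxon 3 (autapomorphy; uninformative for grouping).
reduced hind limbs: derived state '1' in Taxon 3, Taxon 5, Taxon 7, and Taxon 9 only — synapomorphy for {Taxon 3, Taxon 5, Taxon 7, Taxon 9}.
keeled scales (derived state '0') is shared by Taxon 7 and Taxon 9 — a synapomorphy uniting that clade.
leaf margin serrate: derived state '1' in Taxon 3, Taxon 7, and Taxon 9 only — synapomorphy for {Taxon 3, Taxon 7, Taxon 9}.
Most parsimonious ingroup topology: ((((Taxon 9,Taxon 7),Taxon 3),Taxon 5),Taxon 2).
Taxon 3 and Taxon 7 share a more recent common ancestor with each other than either does with Taxon 2, so Taxon 2 is the least closely related of the three.

Taxon 2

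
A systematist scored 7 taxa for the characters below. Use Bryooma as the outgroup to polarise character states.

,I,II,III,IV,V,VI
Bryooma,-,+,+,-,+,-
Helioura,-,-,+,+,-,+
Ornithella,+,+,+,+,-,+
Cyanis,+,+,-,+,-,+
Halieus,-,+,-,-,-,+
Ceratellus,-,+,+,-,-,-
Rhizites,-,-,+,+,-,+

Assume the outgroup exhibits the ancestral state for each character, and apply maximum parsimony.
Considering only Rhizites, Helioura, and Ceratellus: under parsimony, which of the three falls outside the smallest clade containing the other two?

Ceratellus

Character polarity is set by the outgroup: the derived state is whichever differs from the outgroup's state, so for II, III, V the derived state is '-', and for the remaining characters it is '+'.
I (derived state '+') is shared by Cyanis and Ornithella — a synapomorphy uniting that clade.
II: derived state '-' in Helioura and Rhizites only — synapomorphy for {Helioura, Rhizites}.
III groups Cyanis and Halieus, which is incompatible with the clades supported by the remaining characters; treating it as convergent (homoplasy) costs fewer steps than any alternative tree.
IV (derived state '+') is shared by Cyanis, Helioura, Ornithella, and Rhizites — a synapomorphy uniting that clade.
V (derived state '-') is shared by all ingroup taxa — unites the whole ingroup.
VI: derived state '+' in Cyanis, Halieus, Helioura, Ornithella, and Rhizites only — synapomorphy for {Cyanis, Halieus, Helioura, Ornithella, Rhizites}.
Most parsimonious ingroup topology: ((((Helioura,Rhizites),(Ornithella,Cyanis)),Halieus),Ceratellus).
Rhizites and Helioura share a more recent common ancestor with each other than either does with Ceratellus, so Ceratellus is the least closely related of the three.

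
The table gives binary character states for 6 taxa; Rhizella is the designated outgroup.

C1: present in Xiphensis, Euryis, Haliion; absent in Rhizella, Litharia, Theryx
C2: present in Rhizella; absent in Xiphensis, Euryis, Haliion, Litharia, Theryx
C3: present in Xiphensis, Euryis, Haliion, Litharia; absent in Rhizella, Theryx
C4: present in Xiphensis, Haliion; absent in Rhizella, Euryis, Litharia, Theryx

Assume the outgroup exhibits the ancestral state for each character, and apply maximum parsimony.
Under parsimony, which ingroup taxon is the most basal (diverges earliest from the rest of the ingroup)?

Character polarity is set by the outgroup: the derived state is whichever differs from the outgroup's state, so for C2 the derived state is 'absent', and for the remaining characters it is 'present'.
C1: derived state 'present' in Euryis, Haliion, and Xiphensis only — synapomorphy for {Euryis, Haliion, Xiphensis}.
C2 (derived state 'absent') is shared by all ingroup taxa — unites the whole ingroup.
Only Euryis, Haliion, Litharia, and Xiphensis show the derived state 'present' for C3, supporting them as a clade.
C4: derived state 'present' in Haliion and Xiphensis only — synapomorphy for {Haliion, Xiphensis}.
Most parsimonious ingroup topology: ((((Xiphensis,Haliion),Euryis),Litharia),Theryx).
Theryx is sister to the clade containing all other ingroup taxa, so it is the earliest-diverging (most basal) ingroup lineage.

Theryx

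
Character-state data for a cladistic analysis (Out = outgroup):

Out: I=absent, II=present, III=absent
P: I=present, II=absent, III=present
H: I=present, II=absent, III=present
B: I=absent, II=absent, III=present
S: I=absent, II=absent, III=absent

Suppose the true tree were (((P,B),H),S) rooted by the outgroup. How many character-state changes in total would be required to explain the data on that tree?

4

Map each character onto (((P,B),H),S) (rooted by Out) and count the minimum state changes it requires (Fitch parsimony):
I: 2; II: 1; III: 1.
Total tree length = 4.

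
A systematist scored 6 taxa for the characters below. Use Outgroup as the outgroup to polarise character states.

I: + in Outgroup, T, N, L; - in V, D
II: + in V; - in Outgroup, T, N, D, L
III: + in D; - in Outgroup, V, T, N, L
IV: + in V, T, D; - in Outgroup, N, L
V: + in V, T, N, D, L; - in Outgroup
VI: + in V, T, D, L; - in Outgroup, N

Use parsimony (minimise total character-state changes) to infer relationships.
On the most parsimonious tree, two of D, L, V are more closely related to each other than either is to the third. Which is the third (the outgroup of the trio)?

Character polarity is set by the outgroup: the derived state is whichever differs from the outgroup's state, so for I the derived state is '-', and for the remaining characters it is '+'.
Only D and V show the derived state '-' for I, supporting them as a clade.
II: derived state '+' in V only — an autapomorphy, so it tells us nothing about relationships among taxa.
III (derived state '+') is unique to D (autapomorphy; uninformative for grouping).
Only D, T, and V show the derived state '+' for IV, supporting them as a clade.
All ingroup taxa share the derived state '+' for V; it defines the ingroup but does not resolve relationships within it.
VI: derived state '+' in D, L, T, and V only — synapomorphy for {D, L, T, V}.
Most parsimonious ingroup topology: ((((V,D),T),L),N).
D and V share a more recent common ancestor with each other than either does with L, so L is the least closely related of the three.

L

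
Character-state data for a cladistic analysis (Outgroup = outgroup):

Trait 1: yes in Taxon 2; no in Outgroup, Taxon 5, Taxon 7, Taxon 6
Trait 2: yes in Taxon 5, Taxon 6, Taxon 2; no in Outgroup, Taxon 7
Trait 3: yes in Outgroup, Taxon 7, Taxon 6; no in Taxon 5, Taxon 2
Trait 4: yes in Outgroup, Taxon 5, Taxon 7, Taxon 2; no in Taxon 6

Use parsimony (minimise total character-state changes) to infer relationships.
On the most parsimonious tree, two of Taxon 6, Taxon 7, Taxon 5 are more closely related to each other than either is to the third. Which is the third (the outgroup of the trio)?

Character polarity is set by the outgroup: the derived state is whichever differs from the outgroup's state, so for Trait 3, Trait 4 the derived state is 'no', and for the remaining characters it is 'yes'.
Trait 1 (derived state 'yes') is unique to Taxon 2 (autapomorphy; uninformative for grouping).
Trait 2 (derived state 'yes') is shared by Taxon 2, Taxon 5, and Taxon 6 — a synapomorphy uniting that clade.
Trait 3: derived state 'no' in Taxon 2 and Taxon 5 only — synapomorphy for {Taxon 2, Taxon 5}.
Trait 4: derived state 'no' in Taxon 6 only — an autapomorphy, so it tells us nothing about relationships among taxa.
Most parsimonious ingroup topology: (((Taxon 5,Taxon 2),Taxon 6),Taxon 7).
Taxon 6 and Taxon 5 share a more recent common ancestor with each other than either does with Taxon 7, so Taxon 7 is the least closely related of the three.

Taxon 7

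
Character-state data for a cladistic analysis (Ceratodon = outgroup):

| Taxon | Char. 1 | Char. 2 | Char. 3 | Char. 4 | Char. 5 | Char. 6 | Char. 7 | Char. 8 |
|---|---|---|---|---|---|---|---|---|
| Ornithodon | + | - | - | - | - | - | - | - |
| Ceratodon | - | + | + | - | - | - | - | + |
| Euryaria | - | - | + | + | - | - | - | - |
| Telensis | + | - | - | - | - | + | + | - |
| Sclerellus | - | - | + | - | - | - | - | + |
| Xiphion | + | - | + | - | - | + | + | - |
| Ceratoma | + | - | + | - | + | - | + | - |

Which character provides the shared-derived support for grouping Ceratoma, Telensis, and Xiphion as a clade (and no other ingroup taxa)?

Char. 7

Character polarity is set by the outgroup: the derived state is whichever differs from the outgroup's state, so for Char. 2, Char. 3, Char. 8 the derived state is '-', and for the remaining characters it is '+'.
Only Ceratoma, Ornithodon, Telensis, and Xiphion show the derived state '+' for Char. 1, supporting them as a clade.
Char. 2 (derived state '-') is shared by all ingroup taxa — unites the whole ingroup.
Char. 3 (state '-') occurs in Ornithodon and Telensis but conflicts with the nesting implied by the other characters — most parsimoniously interpreted as homoplasy.
Char. 4 (derived state '+') is unique to Euryaria (autapomorphy; uninformative for grouping).
Char. 5: derived state '+' in Ceratoma only — an autapomorphy, so it tells us nothing about relationships among taxa.
Char. 6: derived state '+' in Telensis and Xiphion only — synapomorphy for {Telensis, Xiphion}.
Only Ceratoma, Telensis, and Xiphion show the derived state '+' for Char. 7, supporting them as a clade.
Char. 8: derived state '-' in Ceratoma, Euryaria, Ornithodon, Telensis, and Xiphion only — synapomorphy for {Ceratoma, Euryaria, Ornithodon, Telensis, Xiphion}.
Most parsimonious ingroup topology: ((Euryaria,((Ceratoma,(Xiphion,Telensis)),Ornithodon)),Sclerellus).
The clade {Ceratoma, Telensis, Xiphion} is supported by Char. 7: its derived state '+' occurs in exactly those taxa and in no other taxon (including the outgroup).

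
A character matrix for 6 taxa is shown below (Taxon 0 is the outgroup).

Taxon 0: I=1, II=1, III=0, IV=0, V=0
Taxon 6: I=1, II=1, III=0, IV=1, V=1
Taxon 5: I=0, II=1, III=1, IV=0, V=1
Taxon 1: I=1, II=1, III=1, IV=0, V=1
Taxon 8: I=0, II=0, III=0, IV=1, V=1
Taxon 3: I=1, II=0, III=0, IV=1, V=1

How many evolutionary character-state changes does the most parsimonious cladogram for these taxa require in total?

6

Character polarity is set by the outgroup: the derived state is whichever differs from the outgroup's state, so for I, II the derived state is '0', and for the remaining characters it is '1'.
I groups Taxon 5 and Taxon 8, which is incompatible with the clades supported by the remaining characters; treating it as convergent (homoplasy) costs fewer steps than any alternative tree.
Only Taxon 3 and Taxon 8 show the derived state '0' for II, supporting them as a clade.
Only Taxon 1 and Taxon 5 show the derived state '1' for III, supporting them as a clade.
Only Taxon 3, Taxon 6, and Taxon 8 show the derived state '1' for IV, supporting them as a clade.
V (derived state '1') is shared by all ingroup taxa — unites the whole ingroup.
Most parsimonious ingroup topology: ((Taxon 6,(Taxon 8,Taxon 3)),(Taxon 5,Taxon 1)).
Changes per character on this tree: I: 2; II: 1; III: 1; IV: 1; V: 1.
Total = 6.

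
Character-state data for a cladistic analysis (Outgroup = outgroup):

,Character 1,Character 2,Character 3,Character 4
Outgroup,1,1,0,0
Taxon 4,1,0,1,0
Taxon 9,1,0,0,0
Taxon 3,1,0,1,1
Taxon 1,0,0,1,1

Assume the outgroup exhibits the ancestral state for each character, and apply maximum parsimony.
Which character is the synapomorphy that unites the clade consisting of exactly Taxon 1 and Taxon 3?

Character polarity is set by the outgroup: the derived state is whichever differs from the outgroup's state, so for Character 1, Character 2 the derived state is '0', and for the remaining characters it is '1'.
Character 1: derived state '0' in Taxon 1 only — an autapomorphy, so it tells us nothing about relationships among taxa.
Character 2 (derived state '0') is shared by all ingroup taxa — unites the whole ingroup.
Only Taxon 1, Taxon 3, and Taxon 4 show the derived state '1' for Character 3, supporting them as a clade.
Only Taxon 1 and Taxon 3 show the derived state '1' for Character 4, supporting them as a clade.
Most parsimonious ingroup topology: ((Taxon 4,(Taxon 3,Taxon 1)),Taxon 9).
The clade {Taxon 1, Taxon 3} is supported by Character 4: its derived state '1' occurs in exactly those taxa and in no other taxon (including the outgroup).

Character 4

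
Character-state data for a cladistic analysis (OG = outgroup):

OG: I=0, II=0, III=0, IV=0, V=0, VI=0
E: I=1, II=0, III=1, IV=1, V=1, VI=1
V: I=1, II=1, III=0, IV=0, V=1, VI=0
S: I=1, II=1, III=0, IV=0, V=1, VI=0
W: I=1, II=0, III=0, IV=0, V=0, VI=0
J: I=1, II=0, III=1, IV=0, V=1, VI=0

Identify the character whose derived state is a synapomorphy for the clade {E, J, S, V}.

V

The outgroup has state '0' for every character, so '1' is the derived state throughout.
I (derived state '1') is shared by all ingroup taxa — unites the whole ingroup.
II: derived state '1' in S and V only — synapomorphy for {S, V}.
III: derived state '1' in E and J only — synapomorphy for {E, J}.
IV: derived state '1' in E only — an autapomorphy, so it tells us nothing about relationships among taxa.
V (derived state '1') is shared by E, J, S, and V — a synapomorphy uniting that clade.
VI: derived state '1' in E only — an autapomorphy, so it tells us nothing about relationships among taxa.
Most parsimonious ingroup topology: (((E,J),(V,S)),W).
The clade {E, J, S, V} is supported by V: its derived state '1' occurs in exactly those taxa and in no other taxon (including the outgroup).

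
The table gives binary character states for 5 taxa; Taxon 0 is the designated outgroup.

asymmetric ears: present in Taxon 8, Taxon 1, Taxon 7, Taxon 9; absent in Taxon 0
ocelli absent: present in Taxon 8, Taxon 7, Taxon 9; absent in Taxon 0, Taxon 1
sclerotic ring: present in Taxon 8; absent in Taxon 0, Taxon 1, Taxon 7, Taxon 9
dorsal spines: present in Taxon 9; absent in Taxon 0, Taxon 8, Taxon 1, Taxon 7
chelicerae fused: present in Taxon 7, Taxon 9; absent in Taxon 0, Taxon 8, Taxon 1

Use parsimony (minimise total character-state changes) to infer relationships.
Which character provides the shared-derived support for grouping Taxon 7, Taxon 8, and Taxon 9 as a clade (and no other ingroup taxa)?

The outgroup has state 'absent' for every character, so 'present' is the derived state throughout.
All ingroup taxa share the derived state 'present' for asymmetric ears; it defines the ingroup but does not resolve relationships within it.
ocelli absent (derived state 'present') is shared by Taxon 7, Taxon 8, and Taxon 9 — a synapomorphy uniting that clade.
sclerotic ring (derived state 'present') is unique to Taxon 8 (autapomorphy; uninformative for grouping).
dorsal spines: derived state 'present' in Taxon 9 only — an autapomorphy, so it tells us nothing about relationships among taxa.
Only Taxon 7 and Taxon 9 show the derived state 'present' for chelicerae fused, supporting them as a clade.
Most parsimonious ingroup topology: ((Taxon 8,(Taxon 7,Taxon 9)),Taxon 1).
The clade {Taxon 7, Taxon 8, Taxon 9} is supported by ocelli absent: its derived state 'present' occurs in exactly those taxa and in no other taxon (including the outgroup).

ocelli absent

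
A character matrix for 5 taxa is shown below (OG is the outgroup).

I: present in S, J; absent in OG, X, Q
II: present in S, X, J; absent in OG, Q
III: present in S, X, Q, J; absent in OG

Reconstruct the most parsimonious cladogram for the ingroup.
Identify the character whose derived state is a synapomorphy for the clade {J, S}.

The outgroup has state 'absent' for every character, so 'present' is the derived state throughout.
I (derived state 'present') is shared by J and S — a synapomorphy uniting that clade.
II (derived state 'present') is shared by J, S, and X — a synapomorphy uniting that clade.
III (derived state 'present') is shared by all ingroup taxa — unites the whole ingroup.
Most parsimonious ingroup topology: (((S,J),X),Q).
The clade {J, S} is supported by I: its derived state 'present' occurs in exactly those taxa and in no other taxon (including the outgroup).

I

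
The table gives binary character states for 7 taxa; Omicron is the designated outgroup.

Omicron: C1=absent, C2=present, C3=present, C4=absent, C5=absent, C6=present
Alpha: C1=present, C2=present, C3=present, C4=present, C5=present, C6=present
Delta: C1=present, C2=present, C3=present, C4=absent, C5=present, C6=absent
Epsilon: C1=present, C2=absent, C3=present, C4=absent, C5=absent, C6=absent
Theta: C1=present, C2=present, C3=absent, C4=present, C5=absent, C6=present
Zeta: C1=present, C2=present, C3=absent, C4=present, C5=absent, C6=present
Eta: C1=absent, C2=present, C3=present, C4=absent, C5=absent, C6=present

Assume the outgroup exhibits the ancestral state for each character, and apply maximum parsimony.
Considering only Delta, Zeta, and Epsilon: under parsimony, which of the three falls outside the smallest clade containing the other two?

Zeta

Character polarity is set by the outgroup: the derived state is whichever differs from the outgroup's state, so for C2, C3, C6 the derived state is 'absent', and for the remaining characters it is 'present'.
C1 (derived state 'present') is shared by Alpha, Delta, Epsilon, Theta, and Zeta — a synapomorphy uniting that clade.
C2: derived state 'absent' in Epsilon only — an autapomorphy, so it tells us nothing about relationships among taxa.
C3 (derived state 'absent') is shared by Theta and Zeta — a synapomorphy uniting that clade.
C4 (derived state 'present') is shared by Alpha, Theta, and Zeta — a synapomorphy uniting that clade.
C5 groups Alpha and Delta, which is incompatible with the clades supported by the remaining characters; treating it as convergent (homoplasy) costs fewer steps than any alternative tree.
C6 (derived state 'absent') is shared by Delta and Epsilon — a synapomorphy uniting that clade.
Most parsimonious ingroup topology: (((Alpha,(Theta,Zeta)),(Delta,Epsilon)),Eta).
Epsilon and Delta share a more recent common ancestor with each other than either does with Zeta, so Zeta is the least closely related of the three.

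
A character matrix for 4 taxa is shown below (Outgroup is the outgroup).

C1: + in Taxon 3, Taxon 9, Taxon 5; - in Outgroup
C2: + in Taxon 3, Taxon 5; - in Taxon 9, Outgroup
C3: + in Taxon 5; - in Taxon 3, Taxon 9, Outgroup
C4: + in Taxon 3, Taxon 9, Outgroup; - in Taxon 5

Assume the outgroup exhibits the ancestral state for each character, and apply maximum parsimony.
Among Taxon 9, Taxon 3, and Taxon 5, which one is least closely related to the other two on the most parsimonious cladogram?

Taxon 9

Character polarity is set by the outgroup: the derived state is whichever differs from the outgroup's state, so for C4 the derived state is '-', and for the remaining characters it is '+'.
All ingroup taxa share the derived state '+' for C1; it defines the ingroup but does not resolve relationships within it.
C2: derived state '+' in Taxon 3 and Taxon 5 only — synapomorphy for {Taxon 3, Taxon 5}.
C3: derived state '+' in Taxon 5 only — an autapomorphy, so it tells us nothing about relationships among taxa.
C4: derived state '-' in Taxon 5 only — an autapomorphy, so it tells us nothing about relationships among taxa.
Most parsimonious ingroup topology: ((Taxon 3,Taxon 5),Taxon 9).
Taxon 3 and Taxon 5 share a more recent common ancestor with each other than either does with Taxon 9, so Taxon 9 is the least closely related of the three.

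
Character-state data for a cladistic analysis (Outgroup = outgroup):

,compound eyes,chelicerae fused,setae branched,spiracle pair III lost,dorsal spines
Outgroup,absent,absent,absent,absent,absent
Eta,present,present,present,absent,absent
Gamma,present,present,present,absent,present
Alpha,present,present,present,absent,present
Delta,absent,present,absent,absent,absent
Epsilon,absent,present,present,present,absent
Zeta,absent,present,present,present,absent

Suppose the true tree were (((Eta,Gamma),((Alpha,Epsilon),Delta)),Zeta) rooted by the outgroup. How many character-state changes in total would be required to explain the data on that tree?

9

Map each character onto (((Eta,Gamma),((Alpha,Epsilon),Delta)),Zeta) (rooted by Outgroup) and count the minimum state changes it requires (Fitch parsimony):
compound eyes: 2; chelicerae fused: 1; setae branched: 2; spiracle pair III lost: 2; dorsal spines: 2.
Total tree length = 9.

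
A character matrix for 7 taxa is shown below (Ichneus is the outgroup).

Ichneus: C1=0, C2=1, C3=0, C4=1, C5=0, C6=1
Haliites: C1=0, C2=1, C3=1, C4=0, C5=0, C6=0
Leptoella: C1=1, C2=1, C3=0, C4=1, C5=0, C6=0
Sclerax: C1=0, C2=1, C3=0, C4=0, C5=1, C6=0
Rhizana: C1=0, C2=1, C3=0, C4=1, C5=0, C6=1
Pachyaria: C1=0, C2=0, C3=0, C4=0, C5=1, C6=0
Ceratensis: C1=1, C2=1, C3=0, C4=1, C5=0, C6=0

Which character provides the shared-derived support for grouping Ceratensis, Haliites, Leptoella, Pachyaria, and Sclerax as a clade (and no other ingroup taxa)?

C6

Character polarity is set by the outgroup: the derived state is whichever differs from the outgroup's state, so for C2, C4, C6 the derived state is '0', and for the remaining characters it is '1'.
C1: derived state '1' in Ceratensis and Leptoella only — synapomorphy for {Ceratensis, Leptoella}.
C2 (derived state '0') is unique to Pachyaria (autapomorphy; uninformative for grouping).
C3: derived state '1' in Haliites only — an autapomorphy, so it tells us nothing about relationships among taxa.
C4 (derived state '0') is shared by Haliites, Pachyaria, and Sclerax — a synapomorphy uniting that clade.
Only Pachyaria and Sclerax show the derived state '1' for C5, supporting them as a clade.
C6 (derived state '0') is shared by Ceratensis, Haliites, Leptoella, Pachyaria, and Sclerax — a synapomorphy uniting that clade.
Most parsimonious ingroup topology: (((Haliites,(Sclerax,Pachyaria)),(Leptoella,Ceratensis)),Rhizana).
The clade {Ceratensis, Haliites, Leptoella, Pachyaria, Sclerax} is supported by C6: its derived state '0' occurs in exactly those taxa and in no other taxon (including the outgroup).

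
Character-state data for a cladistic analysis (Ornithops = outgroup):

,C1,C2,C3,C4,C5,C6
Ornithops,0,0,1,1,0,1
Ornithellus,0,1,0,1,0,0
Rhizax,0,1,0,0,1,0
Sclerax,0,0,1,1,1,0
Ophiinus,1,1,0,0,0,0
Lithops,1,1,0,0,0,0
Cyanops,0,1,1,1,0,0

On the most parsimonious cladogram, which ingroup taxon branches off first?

Character polarity is set by the outgroup: the derived state is whichever differs from the outgroup's state, so for C3, C4, C6 the derived state is '0', and for the remaining characters it is '1'.
Only Lithops and Ophiinus show the derived state '1' for C1, supporting them as a clade.
C2 (derived state '1') is shared by Cyanops, Lithops, Ophiinus, Ornithellus, and Rhizax — a synapomorphy uniting that clade.
C3: derived state '0' in Lithops, Ophiinus, Ornithellus, and Rhizax only — synapomorphy for {Lithops, Ophiinus, Ornithellus, Rhizax}.
Only Lithops, Ophiinus, and Rhizax show the derived state '0' for C4, supporting them as a clade.
C5 (state '1') occurs in Rhizax and Sclerax but conflicts with the nesting implied by the other characters — most parsimoniously interpreted as homoplasy.
C6 (derived state '0') is shared by all ingroup taxa — unites the whole ingroup.
Most parsimonious ingroup topology: (((Ornithellus,(Rhizax,(Ophiinus,Lithops))),Cyanops),Sclerax).
Sclerax is sister to the clade containing all other ingroup taxa, so it is the earliest-diverging (most basal) ingroup lineage.

Sclerax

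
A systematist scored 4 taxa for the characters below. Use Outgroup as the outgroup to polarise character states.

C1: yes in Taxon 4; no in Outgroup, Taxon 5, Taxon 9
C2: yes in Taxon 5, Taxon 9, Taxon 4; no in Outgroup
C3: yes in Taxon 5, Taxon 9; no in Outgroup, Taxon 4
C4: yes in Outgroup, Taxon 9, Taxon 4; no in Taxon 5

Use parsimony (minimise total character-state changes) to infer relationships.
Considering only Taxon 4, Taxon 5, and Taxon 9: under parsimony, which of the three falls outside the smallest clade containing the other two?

Taxon 4

Character polarity is set by the outgroup: the derived state is whichever differs from the outgroup's state, so for C4 the derived state is 'no', and for the remaining characters it is 'yes'.
C1: derived state 'yes' in Taxon 4 only — an autapomorphy, so it tells us nothing about relationships among taxa.
C2 (derived state 'yes') is shared by all ingroup taxa — unites the whole ingroup.
C3 (derived state 'yes') is shared by Taxon 5 and Taxon 9 — a synapomorphy uniting that clade.
C4 (derived state 'no') is unique to Taxon 5 (autapomorphy; uninformative for grouping).
Most parsimonious ingroup topology: ((Taxon 5,Taxon 9),Taxon 4).
Taxon 5 and Taxon 9 share a more recent common ancestor with each other than either does with Taxon 4, so Taxon 4 is the least closely related of the three.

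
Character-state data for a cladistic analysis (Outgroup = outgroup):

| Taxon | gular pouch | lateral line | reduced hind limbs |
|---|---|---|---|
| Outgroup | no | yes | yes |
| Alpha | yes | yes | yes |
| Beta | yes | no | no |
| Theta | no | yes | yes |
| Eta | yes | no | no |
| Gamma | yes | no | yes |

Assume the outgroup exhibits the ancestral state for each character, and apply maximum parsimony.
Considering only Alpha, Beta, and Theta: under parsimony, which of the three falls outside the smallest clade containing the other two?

Theta

Character polarity is set by the outgroup: the derived state is whichever differs from the outgroup's state, so for lateral line, reduced hind limbs the derived state is 'no', and for the remaining characters it is 'yes'.
Only Alpha, Beta, Eta, and Gamma show the derived state 'yes' for gular pouch, supporting them as a clade.
lateral line (derived state 'no') is shared by Beta, Eta, and Gamma — a synapomorphy uniting that clade.
Only Beta and Eta show the derived state 'no' for reduced hind limbs, supporting them as a clade.
Most parsimonious ingroup topology: ((Alpha,((Beta,Eta),Gamma)),Theta).
Alpha and Beta share a more recent common ancestor with each other than either does with Theta, so Theta is the least closely related of the three.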